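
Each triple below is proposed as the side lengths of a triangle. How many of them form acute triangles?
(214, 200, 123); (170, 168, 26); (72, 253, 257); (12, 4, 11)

(214,200,123): 123²+200² = 55129 > 45796 = 214² → acute
(170,168,26): 26²+168² = 28900 = 170² → right
(72,253,257): 72²+253² = 69193 > 66049 = 257² → acute
(12,4,11): 4²+11² = 137 < 144 = 12² → obtuse
2 of the 4 are acute.

2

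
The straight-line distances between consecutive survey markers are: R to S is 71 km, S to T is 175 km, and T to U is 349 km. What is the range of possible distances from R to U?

103 ≤ RU ≤ 595 km

The maximum is all hops collinear in one direction: 71 + 175 + 349 = 595.
The longest hop is 349; the others sum to 246. Folding the others back against it leaves at least 349 − 246 = 103.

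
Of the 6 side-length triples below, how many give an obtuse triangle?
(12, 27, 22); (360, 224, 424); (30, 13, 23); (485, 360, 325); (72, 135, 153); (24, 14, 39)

(12,27,22): 12²+22² = 628 < 729 = 27² → obtuse
(360,224,424): 224²+360² = 179776 = 424² → right
(30,13,23): 13²+23² = 698 < 900 = 30² → obtuse
(485,360,325): 325²+360² = 235225 = 485² → right
(72,135,153): 72²+135² = 23409 = 153² → right
(24,14,39): 14+24 ≤ 39, not a triangle
2 of the 6 are obtuse.

2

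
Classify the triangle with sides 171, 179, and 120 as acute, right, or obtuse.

Compare the square of the longest side to the sum of squares of the other two: 120² + 171² = 43641 > 32041 = 179².

acute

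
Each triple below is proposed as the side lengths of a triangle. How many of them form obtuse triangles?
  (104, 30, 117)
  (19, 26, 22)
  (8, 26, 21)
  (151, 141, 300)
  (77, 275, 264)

2

(104,30,117): 30²+104² = 11716 < 13689 = 117² → obtuse
(19,26,22): 19²+22² = 845 > 676 = 26² → acute
(8,26,21): 8²+21² = 505 < 676 = 26² → obtuse
(151,141,300): 141+151 ≤ 300, not a triangle
(77,275,264): 77²+264² = 75625 = 275² → right
2 of the 5 are obtuse.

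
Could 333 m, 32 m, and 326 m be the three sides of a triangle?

Yes

The longest side is 333, and the other two sum to 358.
Since 358 > 333, the triangle inequality holds.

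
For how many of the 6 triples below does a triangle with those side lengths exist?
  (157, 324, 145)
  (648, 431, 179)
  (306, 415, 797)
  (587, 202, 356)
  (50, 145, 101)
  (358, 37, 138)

1

(145,157,324): 145+157 ≤ 324 → not valid
(179,431,648): 179+431 ≤ 648 → not valid
(306,415,797): 306+415 ≤ 797 → not valid
(202,356,587): 202+356 ≤ 587 → not valid
(50,101,145): 50+101 > 145 → valid
(37,138,358): 37+138 ≤ 358 → not valid
1 of the 6 triples forms a triangle.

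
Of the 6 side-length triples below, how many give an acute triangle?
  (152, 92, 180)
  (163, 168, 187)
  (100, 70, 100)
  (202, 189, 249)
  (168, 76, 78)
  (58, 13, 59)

(152,92,180): 92²+152² = 31568 < 32400 = 180² → obtuse
(163,168,187): 163²+168² = 54793 > 34969 = 187² → acute
(100,70,100): 70²+100² = 14900 > 10000 = 100² → acute
(202,189,249): 189²+202² = 76525 > 62001 = 249² → acute
(168,76,78): 76+78 ≤ 168, not a triangle
(58,13,59): 13²+58² = 3533 > 3481 = 59² → acute
4 of the 6 are acute.

4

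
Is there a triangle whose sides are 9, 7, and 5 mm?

Yes

The longest side is 9, and the other two sum to 12.
Since 12 > 9, the triangle inequality holds.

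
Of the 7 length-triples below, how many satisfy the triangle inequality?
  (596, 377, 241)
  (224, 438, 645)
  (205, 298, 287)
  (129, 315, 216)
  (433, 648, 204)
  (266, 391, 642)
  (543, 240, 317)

6

(241,377,596): 241+377 > 596 → valid
(224,438,645): 224+438 > 645 → valid
(205,287,298): 205+287 > 298 → valid
(129,216,315): 129+216 > 315 → valid
(204,433,648): 204+433 ≤ 648 → not valid
(266,391,642): 266+391 > 642 → valid
(240,317,543): 240+317 > 543 → valid
6 of the 7 triples form a triangle.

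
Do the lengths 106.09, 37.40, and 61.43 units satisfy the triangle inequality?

No

The longest side is 106.09, but the other two sum to only 98.83.
98.83 < 106.09, so the triangle inequality fails.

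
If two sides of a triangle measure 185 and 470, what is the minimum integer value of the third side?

286

The third side must be strictly greater than |185 − 470| = 285.
The smallest integer above 285 is 286.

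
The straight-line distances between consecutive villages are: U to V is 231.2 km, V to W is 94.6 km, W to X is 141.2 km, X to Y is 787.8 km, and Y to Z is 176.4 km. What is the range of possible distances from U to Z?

144.4 ≤ UZ ≤ 1431.2 km

The maximum is all hops collinear in one direction: 231.2 + 94.6 + 141.2 + 787.8 + 176.4 = 1431.2.
The longest hop is 787.8; the others sum to 643.4. Folding the others back against it leaves at least 787.8 − 643.4 = 144.4.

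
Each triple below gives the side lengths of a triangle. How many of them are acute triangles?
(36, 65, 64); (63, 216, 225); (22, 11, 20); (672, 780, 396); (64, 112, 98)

(36,65,64): 36²+64² = 5392 > 4225 = 65² → acute
(63,216,225): 63²+216² = 50625 = 225² → right
(22,11,20): 11²+20² = 521 > 484 = 22² → acute
(672,780,396): 396²+672² = 608400 = 780² → right
(64,112,98): 64²+98² = 13700 > 12544 = 112² → acute
3 of the 5 are acute.

3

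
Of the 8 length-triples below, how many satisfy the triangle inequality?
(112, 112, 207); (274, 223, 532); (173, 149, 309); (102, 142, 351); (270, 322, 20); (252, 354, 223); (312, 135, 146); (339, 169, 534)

3

(112,112,207): 112+112 > 207 → valid
(223,274,532): 223+274 ≤ 532 → not valid
(149,173,309): 149+173 > 309 → valid
(102,142,351): 102+142 ≤ 351 → not valid
(20,270,322): 20+270 ≤ 322 → not valid
(223,252,354): 223+252 > 354 → valid
(135,146,312): 135+146 ≤ 312 → not valid
(169,339,534): 169+339 ≤ 534 → not valid
3 of the 8 triples form a triangle.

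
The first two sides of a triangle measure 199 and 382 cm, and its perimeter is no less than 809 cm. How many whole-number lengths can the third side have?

Triangle inequality: 183 < x < 581. Perimeter ≥ 809 gives x ≥ 809 − 199 − 382 = 228.
So 228 ≤ x < 581; integers 228 through 580: 353 values.

353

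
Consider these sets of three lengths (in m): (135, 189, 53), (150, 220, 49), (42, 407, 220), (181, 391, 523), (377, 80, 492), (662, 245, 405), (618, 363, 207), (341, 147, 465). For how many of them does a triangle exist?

(53,135,189): 53+135 ≤ 189 → not valid
(49,150,220): 49+150 ≤ 220 → not valid
(42,220,407): 42+220 ≤ 407 → not valid
(181,391,523): 181+391 > 523 → valid
(80,377,492): 80+377 ≤ 492 → not valid
(245,405,662): 245+405 ≤ 662 → not valid
(207,363,618): 207+363 ≤ 618 → not valid
(147,341,465): 147+341 > 465 → valid
2 of the 8 triples form a triangle.

2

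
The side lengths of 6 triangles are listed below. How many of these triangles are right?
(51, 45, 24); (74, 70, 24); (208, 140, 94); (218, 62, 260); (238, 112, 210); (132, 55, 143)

4

(51,45,24): 24²+45² = 2601 = 51² → right
(74,70,24): 24²+70² = 5476 = 74² → right
(208,140,94): 94²+140² = 28436 < 43264 = 208² → obtuse
(218,62,260): 62²+218² = 51368 < 67600 = 260² → obtuse
(238,112,210): 112²+210² = 56644 = 238² → right
(132,55,143): 55²+132² = 20449 = 143² → right
4 of the 6 are right.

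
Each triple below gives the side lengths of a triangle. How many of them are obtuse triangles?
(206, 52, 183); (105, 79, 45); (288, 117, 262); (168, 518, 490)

(206,52,183): 52²+183² = 36193 < 42436 = 206² → obtuse
(105,79,45): 45²+79² = 8266 < 11025 = 105² → obtuse
(288,117,262): 117²+262² = 82333 < 82944 = 288² → obtuse
(168,518,490): 168²+490² = 268324 = 518² → right
3 of the 4 are obtuse.

3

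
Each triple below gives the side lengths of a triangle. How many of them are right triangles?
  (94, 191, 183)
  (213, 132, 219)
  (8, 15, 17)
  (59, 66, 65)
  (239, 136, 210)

(94,191,183): 94²+183² = 42325 > 36481 = 191² → acute
(213,132,219): 132²+213² = 62793 > 47961 = 219² → acute
(8,15,17): 8²+15² = 289 = 17² → right
(59,66,65): 59²+65² = 7706 > 4356 = 66² → acute
(239,136,210): 136²+210² = 62596 > 57121 = 239² → acute
1 of the 5 is right.

1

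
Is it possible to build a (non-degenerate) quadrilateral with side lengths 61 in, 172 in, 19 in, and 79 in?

For a quadrilateral, each side must be shorter than the sum of the others.
Here the longest side is 172, but the remaining 3 sides sum to only 159.

No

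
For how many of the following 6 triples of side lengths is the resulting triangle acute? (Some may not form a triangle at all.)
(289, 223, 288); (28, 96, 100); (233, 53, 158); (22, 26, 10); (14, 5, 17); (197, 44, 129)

(289,223,288): 223²+288² = 132673 > 83521 = 289² → acute
(28,96,100): 28²+96² = 10000 = 100² → right
(233,53,158): 53+158 ≤ 233, not a triangle
(22,26,10): 10²+22² = 584 < 676 = 26² → obtuse
(14,5,17): 5²+14² = 221 < 289 = 17² → obtuse
(197,44,129): 44+129 ≤ 197, not a triangle
1 of the 6 is acute.

1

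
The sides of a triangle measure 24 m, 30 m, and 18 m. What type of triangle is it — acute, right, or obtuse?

Compare the square of the longest side to the sum of squares of the other two: 18² + 24² = 900 = 30².

right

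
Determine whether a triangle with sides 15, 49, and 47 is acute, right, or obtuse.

Compare the square of the longest side to the sum of squares of the other two: 15² + 47² = 2434 > 2401 = 49².

acute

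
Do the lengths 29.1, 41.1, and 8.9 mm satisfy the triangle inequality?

No

The longest side is 41.1, but the other two sum to only 38.0.
38.0 < 41.1, so the triangle inequality fails.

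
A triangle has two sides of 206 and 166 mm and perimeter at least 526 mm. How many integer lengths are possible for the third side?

Triangle inequality: 40 < x < 372. Perimeter ≥ 526 gives x ≥ 526 − 206 − 166 = 154.
So 154 ≤ x < 372; integers 154 through 371: 218 values.

218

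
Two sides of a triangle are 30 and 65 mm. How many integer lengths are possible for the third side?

The third side lies in the open interval (35, 95).
Integers from 36 to 94 inclusive: 94 − 36 + 1 = 59.

59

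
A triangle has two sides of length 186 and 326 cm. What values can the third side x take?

140 < x < 512

By the triangle inequality, x must be less than 186 + 326 = 512 and greater than |186 − 326| = 140.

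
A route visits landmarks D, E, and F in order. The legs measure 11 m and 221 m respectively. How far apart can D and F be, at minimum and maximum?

By the triangle inequality, |11 − 221| ≤ DF ≤ 11 + 221.

210 ≤ DF ≤ 232 m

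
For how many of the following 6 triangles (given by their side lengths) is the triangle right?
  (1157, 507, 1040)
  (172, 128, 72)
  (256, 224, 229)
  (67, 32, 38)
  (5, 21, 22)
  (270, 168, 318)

(1157,507,1040): 507²+1040² = 1338649 = 1157² → right
(172,128,72): 72²+128² = 21568 < 29584 = 172² → obtuse
(256,224,229): 224²+229² = 102617 > 65536 = 256² → acute
(67,32,38): 32²+38² = 2468 < 4489 = 67² → obtuse
(5,21,22): 5²+21² = 466 < 484 = 22² → obtuse
(270,168,318): 168²+270² = 101124 = 318² → right
2 of the 6 are right.

2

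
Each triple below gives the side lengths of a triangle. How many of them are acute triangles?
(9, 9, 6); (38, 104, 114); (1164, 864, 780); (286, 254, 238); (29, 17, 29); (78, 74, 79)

(9,9,6): 6²+9² = 117 > 81 = 9² → acute
(38,104,114): 38²+104² = 12260 < 12996 = 114² → obtuse
(1164,864,780): 780²+864² = 1354896 = 1164² → right
(286,254,238): 238²+254² = 121160 > 81796 = 286² → acute
(29,17,29): 17²+29² = 1130 > 841 = 29² → acute
(78,74,79): 74²+78² = 11560 > 6241 = 79² → acute
4 of the 6 are acute.

4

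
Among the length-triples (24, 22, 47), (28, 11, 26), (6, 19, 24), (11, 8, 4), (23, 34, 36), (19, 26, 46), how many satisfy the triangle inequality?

(22,24,47): 22+24 ≤ 47 → not valid
(11,26,28): 11+26 > 28 → valid
(6,19,24): 6+19 > 24 → valid
(4,8,11): 4+8 > 11 → valid
(23,34,36): 23+34 > 36 → valid
(19,26,46): 19+26 ≤ 46 → not valid
4 of the 6 triples form a triangle.

4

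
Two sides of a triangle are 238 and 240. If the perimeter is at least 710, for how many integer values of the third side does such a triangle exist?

246

Triangle inequality: 2 < x < 478. Perimeter ≥ 710 gives x ≥ 710 − 238 − 240 = 232.
So 232 ≤ x < 478; integers 232 through 477: 246 values.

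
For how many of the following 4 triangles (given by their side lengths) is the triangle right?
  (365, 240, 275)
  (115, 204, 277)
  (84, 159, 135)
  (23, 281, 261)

2

(365,240,275): 240²+275² = 133225 = 365² → right
(115,204,277): 115²+204² = 54841 < 76729 = 277² → obtuse
(84,159,135): 84²+135² = 25281 = 159² → right
(23,281,261): 23²+261² = 68650 < 78961 = 281² → obtuse
2 of the 4 are right.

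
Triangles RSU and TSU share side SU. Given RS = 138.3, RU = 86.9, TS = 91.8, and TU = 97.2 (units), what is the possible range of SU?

From triangle RSU: |138.3 − 86.9| < SU < 138.3 + 86.9, i.e. 51.4 < SU < 225.2.
From triangle TSU: 5.4 < SU < 189.0.
Both must hold, so SU lies in the intersection.

51.4 < SU < 189.0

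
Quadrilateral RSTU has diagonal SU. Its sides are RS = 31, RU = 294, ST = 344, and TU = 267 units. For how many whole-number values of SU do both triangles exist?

From triangle RSU: 263 < SU < 325.
From triangle TSU: 77 < SU < 611.
Intersection: 263 < SU < 325, so integers 264 through 324: 61 values.

61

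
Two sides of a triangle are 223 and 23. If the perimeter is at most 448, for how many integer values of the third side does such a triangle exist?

2

Triangle inequality: 200 < x < 246. Perimeter ≤ 448 gives x ≤ 448 − 223 − 23 = 202.
So 200 < x ≤ 202; integers 201 through 202: 2 values.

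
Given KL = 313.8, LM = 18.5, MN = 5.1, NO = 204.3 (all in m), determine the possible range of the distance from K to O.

The maximum is all hops collinear in one direction: 313.8 + 18.5 + 5.1 + 204.3 = 541.7.
The longest hop is 313.8; the others sum to 227.9. Folding the others back against it leaves at least 313.8 − 227.9 = 85.9.

85.9 ≤ KO ≤ 541.7 m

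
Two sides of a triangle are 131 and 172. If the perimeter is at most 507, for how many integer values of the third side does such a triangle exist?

163

Triangle inequality: 41 < x < 303. Perimeter ≤ 507 gives x ≤ 507 − 131 − 172 = 204.
So 41 < x ≤ 204; integers 42 through 204: 163 values.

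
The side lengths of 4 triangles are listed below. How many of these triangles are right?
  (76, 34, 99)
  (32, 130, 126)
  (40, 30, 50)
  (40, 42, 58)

3

(76,34,99): 34²+76² = 6932 < 9801 = 99² → obtuse
(32,130,126): 32²+126² = 16900 = 130² → right
(40,30,50): 30²+40² = 2500 = 50² → right
(40,42,58): 40²+42² = 3364 = 58² → right
3 of the 4 are right.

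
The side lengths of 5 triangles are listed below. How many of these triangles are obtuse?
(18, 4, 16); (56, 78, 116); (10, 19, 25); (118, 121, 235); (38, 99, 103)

4

(18,4,16): 4²+16² = 272 < 324 = 18² → obtuse
(56,78,116): 56²+78² = 9220 < 13456 = 116² → obtuse
(10,19,25): 10²+19² = 461 < 625 = 25² → obtuse
(118,121,235): 118²+121² = 28565 < 55225 = 235² → obtuse
(38,99,103): 38²+99² = 11245 > 10609 = 103² → acute
4 of the 5 are obtuse.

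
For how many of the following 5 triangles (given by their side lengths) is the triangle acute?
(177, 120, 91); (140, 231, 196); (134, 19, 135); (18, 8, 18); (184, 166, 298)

3

(177,120,91): 91²+120² = 22681 < 31329 = 177² → obtuse
(140,231,196): 140²+196² = 58016 > 53361 = 231² → acute
(134,19,135): 19²+134² = 18317 > 18225 = 135² → acute
(18,8,18): 8²+18² = 388 > 324 = 18² → acute
(184,166,298): 166²+184² = 61412 < 88804 = 298² → obtuse
3 of the 5 are acute.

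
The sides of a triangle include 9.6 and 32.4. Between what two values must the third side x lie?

By the triangle inequality, x must be less than 9.6 + 32.4 = 42.0 and greater than |9.6 − 32.4| = 22.8.

22.8 < x < 42.0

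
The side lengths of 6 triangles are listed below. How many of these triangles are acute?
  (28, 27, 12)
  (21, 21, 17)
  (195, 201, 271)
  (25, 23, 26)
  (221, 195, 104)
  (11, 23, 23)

(28,27,12): 12²+27² = 873 > 784 = 28² → acute
(21,21,17): 17²+21² = 730 > 441 = 21² → acute
(195,201,271): 195²+201² = 78426 > 73441 = 271² → acute
(25,23,26): 23²+25² = 1154 > 676 = 26² → acute
(221,195,104): 104²+195² = 48841 = 221² → right
(11,23,23): 11²+23² = 650 > 529 = 23² → acute
5 of the 6 are acute.

5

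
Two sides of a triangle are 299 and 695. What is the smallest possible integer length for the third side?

397

The third side must be strictly greater than |299 − 695| = 396.
The smallest integer above 396 is 397.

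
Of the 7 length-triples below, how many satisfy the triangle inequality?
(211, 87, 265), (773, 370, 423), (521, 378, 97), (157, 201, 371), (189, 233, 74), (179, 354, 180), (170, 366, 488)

5

(87,211,265): 87+211 > 265 → valid
(370,423,773): 370+423 > 773 → valid
(97,378,521): 97+378 ≤ 521 → not valid
(157,201,371): 157+201 ≤ 371 → not valid
(74,189,233): 74+189 > 233 → valid
(179,180,354): 179+180 > 354 → valid
(170,366,488): 170+366 > 488 → valid
5 of the 7 triples form a triangle.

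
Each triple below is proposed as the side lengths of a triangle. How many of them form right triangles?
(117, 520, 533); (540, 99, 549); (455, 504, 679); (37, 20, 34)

3

(117,520,533): 117²+520² = 284089 = 533² → right
(540,99,549): 99²+540² = 301401 = 549² → right
(455,504,679): 455²+504² = 461041 = 679² → right
(37,20,34): 20²+34² = 1556 > 1369 = 37² → acute
3 of the 4 are right.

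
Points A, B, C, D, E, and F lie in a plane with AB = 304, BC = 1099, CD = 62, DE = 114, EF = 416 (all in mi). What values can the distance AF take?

203 ≤ AF ≤ 1995 mi

The maximum is all hops collinear in one direction: 304 + 1099 + 62 + 114 + 416 = 1995.
The longest hop is 1099; the others sum to 896. Folding the others back against it leaves at least 1099 − 896 = 203.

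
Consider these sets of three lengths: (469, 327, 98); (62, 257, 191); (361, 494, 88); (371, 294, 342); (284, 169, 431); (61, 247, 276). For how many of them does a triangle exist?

3

(98,327,469): 98+327 ≤ 469 → not valid
(62,191,257): 62+191 ≤ 257 → not valid
(88,361,494): 88+361 ≤ 494 → not valid
(294,342,371): 294+342 > 371 → valid
(169,284,431): 169+284 > 431 → valid
(61,247,276): 61+247 > 276 → valid
3 of the 6 triples form a triangle.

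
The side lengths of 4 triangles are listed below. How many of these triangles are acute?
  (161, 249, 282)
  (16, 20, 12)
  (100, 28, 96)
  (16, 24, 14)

(161,249,282): 161²+249² = 87922 > 79524 = 282² → acute
(16,20,12): 12²+16² = 400 = 20² → right
(100,28,96): 28²+96² = 10000 = 100² → right
(16,24,14): 14²+16² = 452 < 576 = 24² → obtuse
1 of the 4 is acute.

1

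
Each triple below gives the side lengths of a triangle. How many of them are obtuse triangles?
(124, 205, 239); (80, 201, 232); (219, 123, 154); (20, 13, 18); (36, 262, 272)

(124,205,239): 124²+205² = 57401 > 57121 = 239² → acute
(80,201,232): 80²+201² = 46801 < 53824 = 232² → obtuse
(219,123,154): 123²+154² = 38845 < 47961 = 219² → obtuse
(20,13,18): 13²+18² = 493 > 400 = 20² → acute
(36,262,272): 36²+262² = 69940 < 73984 = 272² → obtuse
3 of the 5 are obtuse.

3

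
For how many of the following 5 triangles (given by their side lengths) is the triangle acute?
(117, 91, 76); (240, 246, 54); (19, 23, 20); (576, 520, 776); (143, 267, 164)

(117,91,76): 76²+91² = 14057 > 13689 = 117² → acute
(240,246,54): 54²+240² = 60516 = 246² → right
(19,23,20): 19²+20² = 761 > 529 = 23² → acute
(576,520,776): 520²+576² = 602176 = 776² → right
(143,267,164): 143²+164² = 47345 < 71289 = 267² → obtuse
2 of the 5 are acute.

2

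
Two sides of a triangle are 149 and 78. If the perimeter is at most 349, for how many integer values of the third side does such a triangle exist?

Triangle inequality: 71 < x < 227. Perimeter ≤ 349 gives x ≤ 349 − 149 − 78 = 122.
So 71 < x ≤ 122; integers 72 through 122: 51 values.

51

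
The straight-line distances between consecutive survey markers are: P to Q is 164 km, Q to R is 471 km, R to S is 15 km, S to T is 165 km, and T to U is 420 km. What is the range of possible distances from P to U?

0 ≤ PU ≤ 1235 km

The maximum is all hops collinear in one direction: 164 + 471 + 15 + 165 + 420 = 1235.
The longest hop is 471; the others sum to 764. Since 471 ≤ 764, the path can fold back on itself completely, so the minimum distance is 0.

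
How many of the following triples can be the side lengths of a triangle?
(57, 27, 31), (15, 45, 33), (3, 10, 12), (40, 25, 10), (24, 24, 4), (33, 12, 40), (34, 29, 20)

6

(27,31,57): 27+31 > 57 → valid
(15,33,45): 15+33 > 45 → valid
(3,10,12): 3+10 > 12 → valid
(10,25,40): 10+25 ≤ 40 → not valid
(4,24,24): 4+24 > 24 → valid
(12,33,40): 12+33 > 40 → valid
(20,29,34): 20+29 > 34 → valid
6 of the 7 triples form a triangle.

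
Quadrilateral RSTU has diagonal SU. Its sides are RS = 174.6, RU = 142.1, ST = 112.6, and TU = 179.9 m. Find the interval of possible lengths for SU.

From triangle RSU: |174.6 − 142.1| < SU < 174.6 + 142.1, i.e. 32.5 < SU < 316.7.
From triangle TSU: 67.3 < SU < 292.5.
Both must hold, so SU lies in the intersection.

67.3 < SU < 292.5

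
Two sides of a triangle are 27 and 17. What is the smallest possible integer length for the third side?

The third side must be strictly greater than |27 − 17| = 10.
The smallest integer above 10 is 11.

11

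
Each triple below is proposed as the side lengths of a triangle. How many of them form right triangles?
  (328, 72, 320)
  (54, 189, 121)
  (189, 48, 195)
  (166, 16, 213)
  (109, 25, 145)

2

(328,72,320): 72²+320² = 107584 = 328² → right
(54,189,121): 54+121 ≤ 189, not a triangle
(189,48,195): 48²+189² = 38025 = 195² → right
(166,16,213): 16+166 ≤ 213, not a triangle
(109,25,145): 25+109 ≤ 145, not a triangle
2 of the 5 are right.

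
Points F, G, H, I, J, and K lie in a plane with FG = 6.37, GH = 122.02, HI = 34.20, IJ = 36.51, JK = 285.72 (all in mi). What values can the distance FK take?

86.62 ≤ FK ≤ 484.82 mi

The maximum is all hops collinear in one direction: 6.37 + 122.02 + 34.20 + 36.51 + 285.72 = 484.82.
The longest hop is 285.72; the others sum to 199.10. Folding the others back against it leaves at least 285.72 − 199.10 = 86.62.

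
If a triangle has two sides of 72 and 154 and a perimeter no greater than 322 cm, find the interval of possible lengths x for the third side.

82 < x ≤ 96

Triangle inequality alone gives 82 < x < 226.
The perimeter condition gives x ≤ 322 − 72 − 154 = 96.
Intersecting the two: 82 < x ≤ 96.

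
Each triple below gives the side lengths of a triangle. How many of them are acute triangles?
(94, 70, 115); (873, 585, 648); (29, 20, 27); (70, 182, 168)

2

(94,70,115): 70²+94² = 13736 > 13225 = 115² → acute
(873,585,648): 585²+648² = 762129 = 873² → right
(29,20,27): 20²+27² = 1129 > 841 = 29² → acute
(70,182,168): 70²+168² = 33124 = 182² → right
2 of the 4 are acute.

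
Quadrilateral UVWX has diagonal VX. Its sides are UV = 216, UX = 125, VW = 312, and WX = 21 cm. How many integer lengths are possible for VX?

From triangle UVX: 91 < VX < 341.
From triangle WVX: 291 < VX < 333.
Intersection: 291 < VX < 333, so integers 292 through 332: 41 values.

41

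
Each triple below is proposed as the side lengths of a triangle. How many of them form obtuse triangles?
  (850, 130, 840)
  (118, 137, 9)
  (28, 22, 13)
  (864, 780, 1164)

1

(850,130,840): 130²+840² = 722500 = 850² → right
(118,137,9): 9+118 ≤ 137, not a triangle
(28,22,13): 13²+22² = 653 < 784 = 28² → obtuse
(864,780,1164): 780²+864² = 1354896 = 1164² → right
1 of the 4 is obtuse.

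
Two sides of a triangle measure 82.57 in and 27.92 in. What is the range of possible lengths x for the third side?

54.65 < x < 110.49 (in)

By the triangle inequality, x must be less than 82.57 + 27.92 = 110.49 and greater than |82.57 − 27.92| = 54.65.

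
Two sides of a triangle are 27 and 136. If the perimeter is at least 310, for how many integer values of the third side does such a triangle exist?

16

Triangle inequality: 109 < x < 163. Perimeter ≥ 310 gives x ≥ 310 − 27 − 136 = 147.
So 147 ≤ x < 163; integers 147 through 162: 16 values.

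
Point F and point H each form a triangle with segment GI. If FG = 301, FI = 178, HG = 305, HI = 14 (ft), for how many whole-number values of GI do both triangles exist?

27

From triangle FGI: 123 < GI < 479.
From triangle HGI: 291 < GI < 319.
Intersection: 291 < GI < 319, so integers 292 through 318: 27 values.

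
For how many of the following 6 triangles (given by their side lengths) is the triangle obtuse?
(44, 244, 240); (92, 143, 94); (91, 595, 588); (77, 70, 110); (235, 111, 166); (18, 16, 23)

(44,244,240): 44²+240² = 59536 = 244² → right
(92,143,94): 92²+94² = 17300 < 20449 = 143² → obtuse
(91,595,588): 91²+588² = 354025 = 595² → right
(77,70,110): 70²+77² = 10829 < 12100 = 110² → obtuse
(235,111,166): 111²+166² = 39877 < 55225 = 235² → obtuse
(18,16,23): 16²+18² = 580 > 529 = 23² → acute
3 of the 6 are obtuse.

3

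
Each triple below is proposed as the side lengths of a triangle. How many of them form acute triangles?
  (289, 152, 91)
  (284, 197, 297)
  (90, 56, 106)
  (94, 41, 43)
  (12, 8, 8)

(289,152,91): 91+152 ≤ 289, not a triangle
(284,197,297): 197²+284² = 119465 > 88209 = 297² → acute
(90,56,106): 56²+90² = 11236 = 106² → right
(94,41,43): 41+43 ≤ 94, not a triangle
(12,8,8): 8²+8² = 128 < 144 = 12² → obtuse
1 of the 5 is acute.

1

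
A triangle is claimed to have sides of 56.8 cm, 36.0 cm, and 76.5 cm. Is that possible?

The longest side is 76.5, and the other two sum to 92.8.
Since 92.8 > 76.5, the triangle inequality holds.

Yes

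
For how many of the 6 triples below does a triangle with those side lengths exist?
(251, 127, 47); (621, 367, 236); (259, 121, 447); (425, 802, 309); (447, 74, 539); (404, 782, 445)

(47,127,251): 47+127 ≤ 251 → not valid
(236,367,621): 236+367 ≤ 621 → not valid
(121,259,447): 121+259 ≤ 447 → not valid
(309,425,802): 309+425 ≤ 802 → not valid
(74,447,539): 74+447 ≤ 539 → not valid
(404,445,782): 404+445 > 782 → valid
1 of the 6 triples forms a triangle.

1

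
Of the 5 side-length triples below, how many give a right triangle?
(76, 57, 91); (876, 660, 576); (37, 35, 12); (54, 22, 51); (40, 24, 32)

3

(76,57,91): 57²+76² = 9025 > 8281 = 91² → acute
(876,660,576): 576²+660² = 767376 = 876² → right
(37,35,12): 12²+35² = 1369 = 37² → right
(54,22,51): 22²+51² = 3085 > 2916 = 54² → acute
(40,24,32): 24²+32² = 1600 = 40² → right
3 of the 5 are right.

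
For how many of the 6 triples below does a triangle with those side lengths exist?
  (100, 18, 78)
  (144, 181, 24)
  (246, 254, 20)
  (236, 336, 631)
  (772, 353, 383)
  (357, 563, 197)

1

(18,78,100): 18+78 ≤ 100 → not valid
(24,144,181): 24+144 ≤ 181 → not valid
(20,246,254): 20+246 > 254 → valid
(236,336,631): 236+336 ≤ 631 → not valid
(353,383,772): 353+383 ≤ 772 → not valid
(197,357,563): 197+357 ≤ 563 → not valid
1 of the 6 triples forms a triangle.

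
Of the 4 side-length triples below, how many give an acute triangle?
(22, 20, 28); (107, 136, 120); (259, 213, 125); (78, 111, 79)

(22,20,28): 20²+22² = 884 > 784 = 28² → acute
(107,136,120): 107²+120² = 25849 > 18496 = 136² → acute
(259,213,125): 125²+213² = 60994 < 67081 = 259² → obtuse
(78,111,79): 78²+79² = 12325 > 12321 = 111² → acute
3 of the 4 are acute.

3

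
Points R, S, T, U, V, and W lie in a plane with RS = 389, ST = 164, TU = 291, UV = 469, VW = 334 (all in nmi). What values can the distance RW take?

The maximum is all hops collinear in one direction: 389 + 164 + 291 + 469 + 334 = 1647.
The longest hop is 469; the others sum to 1178. Since 469 ≤ 1178, the path can fold back on itself completely, so the minimum distance is 0.

0 ≤ RW ≤ 1647 nmi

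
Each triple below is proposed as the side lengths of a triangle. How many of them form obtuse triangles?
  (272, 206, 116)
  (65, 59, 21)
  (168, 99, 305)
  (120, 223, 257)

(272,206,116): 116²+206² = 55892 < 73984 = 272² → obtuse
(65,59,21): 21²+59² = 3922 < 4225 = 65² → obtuse
(168,99,305): 99+168 ≤ 305, not a triangle
(120,223,257): 120²+223² = 64129 < 66049 = 257² → obtuse
3 of the 4 are obtuse.

3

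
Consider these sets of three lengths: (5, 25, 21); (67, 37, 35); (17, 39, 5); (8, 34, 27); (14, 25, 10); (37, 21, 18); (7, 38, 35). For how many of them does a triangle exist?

5

(5,21,25): 5+21 > 25 → valid
(35,37,67): 35+37 > 67 → valid
(5,17,39): 5+17 ≤ 39 → not valid
(8,27,34): 8+27 > 34 → valid
(10,14,25): 10+14 ≤ 25 → not valid
(18,21,37): 18+21 > 37 → valid
(7,35,38): 7+35 > 38 → valid
5 of the 7 triples form a triangle.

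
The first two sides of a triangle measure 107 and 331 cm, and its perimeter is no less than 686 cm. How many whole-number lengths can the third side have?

Triangle inequality: 224 < x < 438. Perimeter ≥ 686 gives x ≥ 686 − 107 − 331 = 248.
So 248 ≤ x < 438; integers 248 through 437: 190 values.

190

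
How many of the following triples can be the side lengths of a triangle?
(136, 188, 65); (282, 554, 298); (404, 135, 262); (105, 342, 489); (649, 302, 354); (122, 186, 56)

(65,136,188): 65+136 > 188 → valid
(282,298,554): 282+298 > 554 → valid
(135,262,404): 135+262 ≤ 404 → not valid
(105,342,489): 105+342 ≤ 489 → not valid
(302,354,649): 302+354 > 649 → valid
(56,122,186): 56+122 ≤ 186 → not valid
3 of the 6 triples form a triangle.

3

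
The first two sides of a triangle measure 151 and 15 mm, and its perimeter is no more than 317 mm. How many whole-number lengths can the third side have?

15

Triangle inequality: 136 < x < 166. Perimeter ≤ 317 gives x ≤ 317 − 151 − 15 = 151.
So 136 < x ≤ 151; integers 137 through 151: 15 values.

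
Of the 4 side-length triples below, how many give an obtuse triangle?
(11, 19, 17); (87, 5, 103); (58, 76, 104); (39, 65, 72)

(11,19,17): 11²+17² = 410 > 361 = 19² → acute
(87,5,103): 5+87 ≤ 103, not a triangle
(58,76,104): 58²+76² = 9140 < 10816 = 104² → obtuse
(39,65,72): 39²+65² = 5746 > 5184 = 72² → acute
1 of the 4 is obtuse.

1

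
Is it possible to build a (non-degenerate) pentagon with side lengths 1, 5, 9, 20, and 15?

Yes

A pentagon exists iff every side is shorter than the sum of the others — equivalently, the longest side is less than the sum of the rest.
Longest side 20 < 30 (sum of the remaining 4), so yes.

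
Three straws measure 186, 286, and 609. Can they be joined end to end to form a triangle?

No

The longest side is 609, but the other two sum to only 472.
472 < 609, so the triangle inequality fails.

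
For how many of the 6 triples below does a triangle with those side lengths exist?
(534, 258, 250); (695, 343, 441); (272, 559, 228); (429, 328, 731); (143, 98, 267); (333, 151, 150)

(250,258,534): 250+258 ≤ 534 → not valid
(343,441,695): 343+441 > 695 → valid
(228,272,559): 228+272 ≤ 559 → not valid
(328,429,731): 328+429 > 731 → valid
(98,143,267): 98+143 ≤ 267 → not valid
(150,151,333): 150+151 ≤ 333 → not valid
2 of the 6 triples form a triangle.

2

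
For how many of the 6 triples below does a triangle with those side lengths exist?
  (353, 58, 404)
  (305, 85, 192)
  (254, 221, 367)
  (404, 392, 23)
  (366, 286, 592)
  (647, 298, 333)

4

(58,353,404): 58+353 > 404 → valid
(85,192,305): 85+192 ≤ 305 → not valid
(221,254,367): 221+254 > 367 → valid
(23,392,404): 23+392 > 404 → valid
(286,366,592): 286+366 > 592 → valid
(298,333,647): 298+333 ≤ 647 → not valid
4 of the 6 triples form a triangle.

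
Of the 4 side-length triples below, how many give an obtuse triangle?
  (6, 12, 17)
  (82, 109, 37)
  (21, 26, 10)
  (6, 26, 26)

3

(6,12,17): 6²+12² = 180 < 289 = 17² → obtuse
(82,109,37): 37²+82² = 8093 < 11881 = 109² → obtuse
(21,26,10): 10²+21² = 541 < 676 = 26² → obtuse
(6,26,26): 6²+26² = 712 > 676 = 26² → acute
3 of the 4 are obtuse.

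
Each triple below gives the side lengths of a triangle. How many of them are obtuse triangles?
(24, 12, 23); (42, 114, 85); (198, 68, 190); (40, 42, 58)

(24,12,23): 12²+23² = 673 > 576 = 24² → acute
(42,114,85): 42²+85² = 8989 < 12996 = 114² → obtuse
(198,68,190): 68²+190² = 40724 > 39204 = 198² → acute
(40,42,58): 40²+42² = 3364 = 58² → right
1 of the 4 is obtuse.

1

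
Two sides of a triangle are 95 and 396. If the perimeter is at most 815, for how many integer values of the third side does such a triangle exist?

Triangle inequality: 301 < x < 491. Perimeter ≤ 815 gives x ≤ 815 − 95 − 396 = 324.
So 301 < x ≤ 324; integers 302 through 324: 23 values.

23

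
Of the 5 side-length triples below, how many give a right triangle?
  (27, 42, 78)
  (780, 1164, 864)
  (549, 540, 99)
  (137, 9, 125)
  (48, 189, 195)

3

(27,42,78): 27+42 ≤ 78, not a triangle
(780,1164,864): 780²+864² = 1354896 = 1164² → right
(549,540,99): 99²+540² = 301401 = 549² → right
(137,9,125): 9+125 ≤ 137, not a triangle
(48,189,195): 48²+189² = 38025 = 195² → right
3 of the 5 are right.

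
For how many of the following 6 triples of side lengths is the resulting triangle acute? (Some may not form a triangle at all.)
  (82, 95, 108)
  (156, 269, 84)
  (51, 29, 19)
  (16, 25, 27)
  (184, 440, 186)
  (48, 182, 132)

(82,95,108): 82²+95² = 15749 > 11664 = 108² → acute
(156,269,84): 84+156 ≤ 269, not a triangle
(51,29,19): 19+29 ≤ 51, not a triangle
(16,25,27): 16²+25² = 881 > 729 = 27² → acute
(184,440,186): 184+186 ≤ 440, not a triangle
(48,182,132): 48+132 ≤ 182, not a triangle
2 of the 6 are acute.

2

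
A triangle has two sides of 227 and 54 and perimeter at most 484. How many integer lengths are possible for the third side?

30

Triangle inequality: 173 < x < 281. Perimeter ≤ 484 gives x ≤ 484 − 227 − 54 = 203.
So 173 < x ≤ 203; integers 174 through 203: 30 values.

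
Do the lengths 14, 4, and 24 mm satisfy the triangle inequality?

No

The longest side is 24, but the other two sum to only 18.
18 < 24, so the triangle inequality fails.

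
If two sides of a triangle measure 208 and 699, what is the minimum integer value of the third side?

The third side must be strictly greater than |208 − 699| = 491.
The smallest integer above 491 is 492.

492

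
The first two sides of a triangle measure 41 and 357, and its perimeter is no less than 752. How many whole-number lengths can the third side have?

Triangle inequality: 316 < x < 398. Perimeter ≥ 752 gives x ≥ 752 − 41 − 357 = 354.
So 354 ≤ x < 398; integers 354 through 397: 44 values.

44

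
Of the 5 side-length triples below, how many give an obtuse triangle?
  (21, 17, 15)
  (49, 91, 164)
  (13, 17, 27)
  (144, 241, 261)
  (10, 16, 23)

2

(21,17,15): 15²+17² = 514 > 441 = 21² → acute
(49,91,164): 49+91 ≤ 164, not a triangle
(13,17,27): 13²+17² = 458 < 729 = 27² → obtuse
(144,241,261): 144²+241² = 78817 > 68121 = 261² → acute
(10,16,23): 10²+16² = 356 < 529 = 23² → obtuse
2 of the 5 are obtuse.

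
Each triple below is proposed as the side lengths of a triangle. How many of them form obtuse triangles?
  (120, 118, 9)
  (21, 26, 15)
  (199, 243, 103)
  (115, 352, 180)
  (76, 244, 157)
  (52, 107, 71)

4

(120,118,9): 9²+118² = 14005 < 14400 = 120² → obtuse
(21,26,15): 15²+21² = 666 < 676 = 26² → obtuse
(199,243,103): 103²+199² = 50210 < 59049 = 243² → obtuse
(115,352,180): 115+180 ≤ 352, not a triangle
(76,244,157): 76+157 ≤ 244, not a triangle
(52,107,71): 52²+71² = 7745 < 11449 = 107² → obtuse
4 of the 6 are obtuse.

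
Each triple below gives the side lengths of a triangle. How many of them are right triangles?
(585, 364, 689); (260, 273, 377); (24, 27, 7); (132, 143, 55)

3

(585,364,689): 364²+585² = 474721 = 689² → right
(260,273,377): 260²+273² = 142129 = 377² → right
(24,27,7): 7²+24² = 625 < 729 = 27² → obtuse
(132,143,55): 55²+132² = 20449 = 143² → right
3 of the 4 are right.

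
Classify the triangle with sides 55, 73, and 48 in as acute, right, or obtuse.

Compare the square of the longest side to the sum of squares of the other two: 48² + 55² = 5329 = 73².

right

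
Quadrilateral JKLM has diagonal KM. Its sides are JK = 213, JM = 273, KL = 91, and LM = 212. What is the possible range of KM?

From triangle JKM: |213 − 273| < KM < 213 + 273, i.e. 60 < KM < 486.
From triangle LKM: 121 < KM < 303.
Both must hold, so KM lies in the intersection.

121 < KM < 303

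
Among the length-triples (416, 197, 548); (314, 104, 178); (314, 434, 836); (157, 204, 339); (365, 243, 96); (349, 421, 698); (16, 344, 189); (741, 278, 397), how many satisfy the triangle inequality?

3

(197,416,548): 197+416 > 548 → valid
(104,178,314): 104+178 ≤ 314 → not valid
(314,434,836): 314+434 ≤ 836 → not valid
(157,204,339): 157+204 > 339 → valid
(96,243,365): 96+243 ≤ 365 → not valid
(349,421,698): 349+421 > 698 → valid
(16,189,344): 16+189 ≤ 344 → not valid
(278,397,741): 278+397 ≤ 741 → not valid
3 of the 8 triples form a triangle.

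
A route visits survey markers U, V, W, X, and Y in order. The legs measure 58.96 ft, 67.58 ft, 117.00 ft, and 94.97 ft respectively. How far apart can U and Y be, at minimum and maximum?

0 ≤ UY ≤ 338.51 ft

The maximum is all hops collinear in one direction: 58.96 + 67.58 + 117.00 + 94.97 = 338.51.
The longest hop is 117.00; the others sum to 221.51. Since 117.00 ≤ 221.51, the path can fold back on itself completely, so the minimum distance is 0.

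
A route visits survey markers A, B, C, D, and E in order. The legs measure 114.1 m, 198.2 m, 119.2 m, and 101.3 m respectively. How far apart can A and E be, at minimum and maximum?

0 ≤ AE ≤ 532.8 m

The maximum is all hops collinear in one direction: 114.1 + 198.2 + 119.2 + 101.3 = 532.8.
The longest hop is 198.2; the others sum to 334.6. Since 198.2 ≤ 334.6, the path can fold back on itself completely, so the minimum distance is 0.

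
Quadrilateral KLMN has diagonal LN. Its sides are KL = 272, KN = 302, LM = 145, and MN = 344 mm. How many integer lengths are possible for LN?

289

From triangle KLN: 30 < LN < 574.
From triangle MLN: 199 < LN < 489.
Intersection: 199 < LN < 489, so integers 200 through 488: 289 values.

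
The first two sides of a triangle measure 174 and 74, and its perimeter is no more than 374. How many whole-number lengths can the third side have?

Triangle inequality: 100 < x < 248. Perimeter ≤ 374 gives x ≤ 374 − 174 − 74 = 126.
So 100 < x ≤ 126; integers 101 through 126: 26 values.

26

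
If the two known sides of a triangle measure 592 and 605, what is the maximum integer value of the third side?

1196

The third side must be strictly less than 592 + 605 = 1197.
The largest integer below 1197 is 1196.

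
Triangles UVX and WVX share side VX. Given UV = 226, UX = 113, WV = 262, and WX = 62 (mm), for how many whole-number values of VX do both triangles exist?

123

From triangle UVX: 113 < VX < 339.
From triangle WVX: 200 < VX < 324.
Intersection: 200 < VX < 324, so integers 201 through 323: 123 values.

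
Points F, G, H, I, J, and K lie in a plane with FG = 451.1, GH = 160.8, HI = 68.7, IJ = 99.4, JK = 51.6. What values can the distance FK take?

The maximum is all hops collinear in one direction: 451.1 + 160.8 + 68.7 + 99.4 + 51.6 = 831.6.
The longest hop is 451.1; the others sum to 380.5. Folding the others back against it leaves at least 451.1 − 380.5 = 70.6.

70.6 ≤ FK ≤ 831.6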